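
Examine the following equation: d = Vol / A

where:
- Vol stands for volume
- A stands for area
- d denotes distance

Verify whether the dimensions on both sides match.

Yes

Vol (volume) has dimensions [L^3].
A (area) has dimensions [L^2].
d (distance) has dimensions [L].

Left side: [L]
Right side: [L]

Both sides have the same dimensions, so the equation is dimensionally consistent.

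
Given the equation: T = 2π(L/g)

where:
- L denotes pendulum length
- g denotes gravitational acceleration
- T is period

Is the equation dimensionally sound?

No

L (pendulum length) has dimensions [L].
g (gravitational acceleration) has dimensions [L T^-2].
T (period) has dimensions [T].

Left side: [T]
Right side: [T^2]

The two sides have different dimensions, so the equation is NOT dimensionally consistent.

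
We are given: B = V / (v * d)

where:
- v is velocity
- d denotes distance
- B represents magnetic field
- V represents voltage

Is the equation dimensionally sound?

Yes

v (velocity) has dimensions [L T^-1].
d (distance) has dimensions [L].
B (magnetic field) has dimensions [I^-1 M T^-2].
V (voltage) has dimensions [I^-1 L^2 M T^-3].

Left side: [I^-1 M T^-2]
Right side: [I^-1 M T^-2]

Both sides have the same dimensions, so the equation is dimensionally consistent.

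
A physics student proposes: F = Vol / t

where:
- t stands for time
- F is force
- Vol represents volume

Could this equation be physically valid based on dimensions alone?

No

t (time) has dimensions [T].
F (force) has dimensions [L M T^-2].
Vol (volume) has dimensions [L^3].

Left side: [L M T^-2]
Right side: [L^3 T^-1]

The two sides have different dimensions, so the equation is NOT dimensionally consistent.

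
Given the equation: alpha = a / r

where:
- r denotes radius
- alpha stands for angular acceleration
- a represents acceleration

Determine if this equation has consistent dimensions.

Yes

r (radius) has dimensions [L].
alpha (angular acceleration) has dimensions [T^-2].
a (acceleration) has dimensions [L T^-2].

Left side: [T^-2]
Right side: [T^-2]

Both sides have the same dimensions, so the equation is dimensionally consistent.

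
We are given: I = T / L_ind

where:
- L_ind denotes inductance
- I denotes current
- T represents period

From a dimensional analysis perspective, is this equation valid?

No

L_ind (inductance) has dimensions [I^-2 L^2 M T^-2].
I (current) has dimensions [I].
T (period) has dimensions [T].

Left side: [I]
Right side: [I^2 L^-2 M^-1 T^3]

The two sides have different dimensions, so the equation is NOT dimensionally consistent.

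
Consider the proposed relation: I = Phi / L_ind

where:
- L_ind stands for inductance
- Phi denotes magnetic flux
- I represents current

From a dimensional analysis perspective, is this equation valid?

Yes

L_ind (inductance) has dimensions [I^-2 L^2 M T^-2].
Phi (magnetic flux) has dimensions [I^-1 L^2 M T^-2].
I (current) has dimensions [I].

Left side: [I]
Right side: [I]

Both sides have the same dimensions, so the equation is dimensionally consistent.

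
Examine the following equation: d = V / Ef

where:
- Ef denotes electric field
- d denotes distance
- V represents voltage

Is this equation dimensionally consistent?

Yes

Ef (electric field) has dimensions [I^-1 L M T^-3].
d (distance) has dimensions [L].
V (voltage) has dimensions [I^-1 L^2 M T^-3].

Left side: [L]
Right side: [L]

Both sides have the same dimensions, so the equation is dimensionally consistent.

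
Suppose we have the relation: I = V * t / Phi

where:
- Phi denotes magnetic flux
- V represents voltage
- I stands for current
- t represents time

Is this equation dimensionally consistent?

No

Phi (magnetic flux) has dimensions [I^-1 L^2 M T^-2].
V (voltage) has dimensions [I^-1 L^2 M T^-3].
I (current) has dimensions [I].
t (time) has dimensions [T].

Left side: [I]
Right side: [dimensionless]

The two sides have different dimensions, so the equation is NOT dimensionally consistent.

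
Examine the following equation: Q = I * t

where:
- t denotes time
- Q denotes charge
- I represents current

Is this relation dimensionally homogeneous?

Yes

t (time) has dimensions [T].
Q (charge) has dimensions [I T].
I (current) has dimensions [I].

Left side: [I T]
Right side: [I T]

Both sides have the same dimensions, so the equation is dimensionally consistent.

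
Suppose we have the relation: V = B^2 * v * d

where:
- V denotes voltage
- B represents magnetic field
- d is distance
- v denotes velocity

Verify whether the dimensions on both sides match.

No

V (voltage) has dimensions [I^-1 L^2 M T^-3].
B (magnetic field) has dimensions [I^-1 M T^-2].
d (distance) has dimensions [L].
v (velocity) has dimensions [L T^-1].

Left side: [I^-1 L^2 M T^-3]
Right side: [I^-2 L^2 M^2 T^-5]

The two sides have different dimensions, so the equation is NOT dimensionally consistent.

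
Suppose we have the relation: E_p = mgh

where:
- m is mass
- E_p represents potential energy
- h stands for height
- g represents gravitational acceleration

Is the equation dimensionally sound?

Yes

m (mass) has dimensions [M].
E_p (potential energy) has dimensions [L^2 M T^-2].
h (height) has dimensions [L].
g (gravitational acceleration) has dimensions [L T^-2].

Left side: [L^2 M T^-2]
Right side: [L^2 M T^-2]

Both sides have the same dimensions, so the equation is dimensionally consistent.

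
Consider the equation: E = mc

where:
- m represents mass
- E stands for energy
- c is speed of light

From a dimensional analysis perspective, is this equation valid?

No

m (mass) has dimensions [M].
E (energy) has dimensions [L^2 M T^-2].
c (speed of light) has dimensions [L T^-1].

Left side: [L^2 M T^-2]
Right side: [L M T^-1]

The two sides have different dimensions, so the equation is NOT dimensionally consistent.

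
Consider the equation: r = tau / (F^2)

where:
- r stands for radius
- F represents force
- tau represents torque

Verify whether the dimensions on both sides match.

No

r (radius) has dimensions [L].
F (force) has dimensions [L M T^-2].
tau (torque) has dimensions [L^2 M T^-2].

Left side: [L]
Right side: [M^-1 T^2]

The two sides have different dimensions, so the equation is NOT dimensionally consistent.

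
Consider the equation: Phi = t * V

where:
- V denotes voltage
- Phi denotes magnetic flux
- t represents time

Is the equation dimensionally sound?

Yes

V (voltage) has dimensions [I^-1 L^2 M T^-3].
Phi (magnetic flux) has dimensions [I^-1 L^2 M T^-2].
t (time) has dimensions [T].

Left side: [I^-1 L^2 M T^-2]
Right side: [I^-1 L^2 M T^-2]

Both sides have the same dimensions, so the equation is dimensionally consistent.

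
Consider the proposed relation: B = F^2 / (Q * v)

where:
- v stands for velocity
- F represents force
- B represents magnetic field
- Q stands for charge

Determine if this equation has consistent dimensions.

No

v (velocity) has dimensions [L T^-1].
F (force) has dimensions [L M T^-2].
B (magnetic field) has dimensions [I^-1 M T^-2].
Q (charge) has dimensions [I T].

Left side: [I^-1 M T^-2]
Right side: [I^-1 L M^2 T^-4]

The two sides have different dimensions, so the equation is NOT dimensionally consistent.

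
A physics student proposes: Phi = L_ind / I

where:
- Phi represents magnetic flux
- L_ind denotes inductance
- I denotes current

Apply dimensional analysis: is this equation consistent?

No

Phi (magnetic flux) has dimensions [I^-1 L^2 M T^-2].
L_ind (inductance) has dimensions [I^-2 L^2 M T^-2].
I (current) has dimensions [I].

Left side: [I^-1 L^2 M T^-2]
Right side: [I^-3 L^2 M T^-2]

The two sides have different dimensions, so the equation is NOT dimensionally consistent.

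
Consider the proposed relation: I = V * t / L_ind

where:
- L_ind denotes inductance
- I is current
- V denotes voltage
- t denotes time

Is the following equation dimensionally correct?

Yes

L_ind (inductance) has dimensions [I^-2 L^2 M T^-2].
I (current) has dimensions [I].
V (voltage) has dimensions [I^-1 L^2 M T^-3].
t (time) has dimensions [T].

Left side: [I]
Right side: [I]

Both sides have the same dimensions, so the equation is dimensionally consistent.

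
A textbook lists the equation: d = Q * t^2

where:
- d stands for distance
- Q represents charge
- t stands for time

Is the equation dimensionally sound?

No

d (distance) has dimensions [L].
Q (charge) has dimensions [I T].
t (time) has dimensions [T].

Left side: [L]
Right side: [I T^3]

The two sides have different dimensions, so the equation is NOT dimensionally consistent.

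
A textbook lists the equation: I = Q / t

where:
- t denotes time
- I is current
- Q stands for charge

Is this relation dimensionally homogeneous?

Yes

t (time) has dimensions [T].
I (current) has dimensions [I].
Q (charge) has dimensions [I T].

Left side: [I]
Right side: [I]

Both sides have the same dimensions, so the equation is dimensionally consistent.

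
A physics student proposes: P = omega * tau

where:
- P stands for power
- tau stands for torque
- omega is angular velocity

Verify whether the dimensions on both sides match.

Yes

P (power) has dimensions [L^2 M T^-3].
tau (torque) has dimensions [L^2 M T^-2].
omega (angular velocity) has dimensions [T^-1].

Left side: [L^2 M T^-3]
Right side: [L^2 M T^-3]

Both sides have the same dimensions, so the equation is dimensionally consistent.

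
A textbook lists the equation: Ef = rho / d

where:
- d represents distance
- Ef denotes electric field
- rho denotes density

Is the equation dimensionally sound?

No

d (distance) has dimensions [L].
Ef (electric field) has dimensions [I^-1 L M T^-3].
rho (density) has dimensions [L^-3 M].

Left side: [I^-1 L M T^-3]
Right side: [L^-4 M]

The two sides have different dimensions, so the equation is NOT dimensionally consistent.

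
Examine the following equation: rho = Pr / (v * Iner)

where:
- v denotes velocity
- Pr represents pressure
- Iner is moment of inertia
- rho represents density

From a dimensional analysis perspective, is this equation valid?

No

v (velocity) has dimensions [L T^-1].
Pr (pressure) has dimensions [L^-1 M T^-2].
Iner (moment of inertia) has dimensions [L^2 M].
rho (density) has dimensions [L^-3 M].

Left side: [L^-3 M]
Right side: [L^-4 T^-1]

The two sides have different dimensions, so the equation is NOT dimensionally consistent.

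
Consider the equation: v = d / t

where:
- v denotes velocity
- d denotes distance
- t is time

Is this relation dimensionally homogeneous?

Yes

v (velocity) has dimensions [L T^-1].
d (distance) has dimensions [L].
t (time) has dimensions [T].

Left side: [L T^-1]
Right side: [L T^-1]

Both sides have the same dimensions, so the equation is dimensionally consistent.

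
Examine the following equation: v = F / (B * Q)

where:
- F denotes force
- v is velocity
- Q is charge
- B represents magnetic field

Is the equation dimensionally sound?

Yes

F (force) has dimensions [L M T^-2].
v (velocity) has dimensions [L T^-1].
Q (charge) has dimensions [I T].
B (magnetic field) has dimensions [I^-1 M T^-2].

Left side: [L T^-1]
Right side: [L T^-1]

Both sides have the same dimensions, so the equation is dimensionally consistent.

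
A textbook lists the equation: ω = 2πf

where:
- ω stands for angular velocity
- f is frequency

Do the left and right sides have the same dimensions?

Yes

ω (angular velocity) has dimensions [T^-1].
f (frequency) has dimensions [T^-1].

Left side: [T^-1]
Right side: [T^-1]

Both sides have the same dimensions, so the equation is dimensionally consistent.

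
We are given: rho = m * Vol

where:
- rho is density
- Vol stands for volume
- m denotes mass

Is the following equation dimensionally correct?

No

rho (density) has dimensions [L^-3 M].
Vol (volume) has dimensions [L^3].
m (mass) has dimensions [M].

Left side: [L^-3 M]
Right side: [L^3 M]

The two sides have different dimensions, so the equation is NOT dimensionally consistent.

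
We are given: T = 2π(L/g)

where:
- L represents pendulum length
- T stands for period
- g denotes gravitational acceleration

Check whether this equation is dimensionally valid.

No

L (pendulum length) has dimensions [L].
T (period) has dimensions [T].
g (gravitational acceleration) has dimensions [L T^-2].

Left side: [T]
Right side: [T^2]

The two sides have different dimensions, so the equation is NOT dimensionally consistent.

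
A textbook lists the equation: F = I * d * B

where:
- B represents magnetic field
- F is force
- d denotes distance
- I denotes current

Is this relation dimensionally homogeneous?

Yes

B (magnetic field) has dimensions [I^-1 M T^-2].
F (force) has dimensions [L M T^-2].
d (distance) has dimensions [L].
I (current) has dimensions [I].

Left side: [L M T^-2]
Right side: [L M T^-2]

Both sides have the same dimensions, so the equation is dimensionally consistent.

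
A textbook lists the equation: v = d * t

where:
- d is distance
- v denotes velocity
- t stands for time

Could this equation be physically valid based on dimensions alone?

No

d (distance) has dimensions [L].
v (velocity) has dimensions [L T^-1].
t (time) has dimensions [T].

Left side: [L T^-1]
Right side: [L T]

The two sides have different dimensions, so the equation is NOT dimensionally consistent.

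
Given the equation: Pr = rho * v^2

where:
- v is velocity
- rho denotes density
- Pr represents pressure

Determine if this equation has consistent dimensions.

Yes

v (velocity) has dimensions [L T^-1].
rho (density) has dimensions [L^-3 M].
Pr (pressure) has dimensions [L^-1 M T^-2].

Left side: [L^-1 M T^-2]
Right side: [L^-1 M T^-2]

Both sides have the same dimensions, so the equation is dimensionally consistent.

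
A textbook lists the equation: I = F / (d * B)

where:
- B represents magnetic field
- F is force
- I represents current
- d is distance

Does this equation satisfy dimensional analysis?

Yes

B (magnetic field) has dimensions [I^-1 M T^-2].
F (force) has dimensions [L M T^-2].
I (current) has dimensions [I].
d (distance) has dimensions [L].

Left side: [I]
Right side: [I]

Both sides have the same dimensions, so the equation is dimensionally consistent.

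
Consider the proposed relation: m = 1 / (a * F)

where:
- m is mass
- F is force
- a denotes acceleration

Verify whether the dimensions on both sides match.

No

m (mass) has dimensions [M].
F (force) has dimensions [L M T^-2].
a (acceleration) has dimensions [L T^-2].

Left side: [M]
Right side: [L^-2 M^-1 T^4]

The two sides have different dimensions, so the equation is NOT dimensionally consistent.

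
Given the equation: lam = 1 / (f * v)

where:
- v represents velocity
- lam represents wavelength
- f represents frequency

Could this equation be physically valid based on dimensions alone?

No

v (velocity) has dimensions [L T^-1].
lam (wavelength) has dimensions [L].
f (frequency) has dimensions [T^-1].

Left side: [L]
Right side: [L^-1 T^2]

The two sides have different dimensions, so the equation is NOT dimensionally consistent.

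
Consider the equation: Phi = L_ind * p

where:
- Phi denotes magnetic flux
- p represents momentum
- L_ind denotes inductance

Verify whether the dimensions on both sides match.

No

Phi (magnetic flux) has dimensions [I^-1 L^2 M T^-2].
p (momentum) has dimensions [L M T^-1].
L_ind (inductance) has dimensions [I^-2 L^2 M T^-2].

Left side: [I^-1 L^2 M T^-2]
Right side: [I^-2 L^3 M^2 T^-3]

The two sides have different dimensions, so the equation is NOT dimensionally consistent.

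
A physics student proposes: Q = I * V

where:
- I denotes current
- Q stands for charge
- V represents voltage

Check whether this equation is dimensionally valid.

No

I (current) has dimensions [I].
Q (charge) has dimensions [I T].
V (voltage) has dimensions [I^-1 L^2 M T^-3].

Left side: [I T]
Right side: [L^2 M T^-3]

The two sides have different dimensions, so the equation is NOT dimensionally consistent.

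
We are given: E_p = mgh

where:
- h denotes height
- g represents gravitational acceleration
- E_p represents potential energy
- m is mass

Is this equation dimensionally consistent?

Yes

h (height) has dimensions [L].
g (gravitational acceleration) has dimensions [L T^-2].
E_p (potential energy) has dimensions [L^2 M T^-2].
m (mass) has dimensions [M].

Left side: [L^2 M T^-2]
Right side: [L^2 M T^-2]

Both sides have the same dimensions, so the equation is dimensionally consistent.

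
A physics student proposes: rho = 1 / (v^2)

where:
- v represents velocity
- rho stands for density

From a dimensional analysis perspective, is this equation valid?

No

v (velocity) has dimensions [L T^-1].
rho (density) has dimensions [L^-3 M].

Left side: [L^-3 M]
Right side: [L^-2 T^2]

The two sides have different dimensions, so the equation is NOT dimensionally consistent.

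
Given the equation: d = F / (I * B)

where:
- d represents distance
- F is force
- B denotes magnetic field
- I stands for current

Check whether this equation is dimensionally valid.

Yes

d (distance) has dimensions [L].
F (force) has dimensions [L M T^-2].
B (magnetic field) has dimensions [I^-1 M T^-2].
I (current) has dimensions [I].

Left side: [L]
Right side: [L]

Both sides have the same dimensions, so the equation is dimensionally consistent.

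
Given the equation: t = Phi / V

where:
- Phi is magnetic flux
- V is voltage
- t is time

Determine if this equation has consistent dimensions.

Yes

Phi (magnetic flux) has dimensions [I^-1 L^2 M T^-2].
V (voltage) has dimensions [I^-1 L^2 M T^-3].
t (time) has dimensions [T].

Left side: [T]
Right side: [T]

Both sides have the same dimensions, so the equation is dimensionally consistent.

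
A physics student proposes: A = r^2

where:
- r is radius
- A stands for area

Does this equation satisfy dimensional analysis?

Yes

r (radius) has dimensions [L].
A (area) has dimensions [L^2].

Left side: [L^2]
Right side: [L^2]

Both sides have the same dimensions, so the equation is dimensionally consistent.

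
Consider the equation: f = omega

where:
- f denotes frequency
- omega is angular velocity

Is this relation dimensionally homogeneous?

Yes

f (frequency) has dimensions [T^-1].
omega (angular velocity) has dimensions [T^-1].

Left side: [T^-1]
Right side: [T^-1]

Both sides have the same dimensions, so the equation is dimensionally consistent.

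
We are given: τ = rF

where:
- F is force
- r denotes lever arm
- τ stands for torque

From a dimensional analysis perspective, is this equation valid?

Yes

F (force) has dimensions [L M T^-2].
r (lever arm) has dimensions [L].
τ (torque) has dimensions [L^2 M T^-2].

Left side: [L^2 M T^-2]
Right side: [L^2 M T^-2]

Both sides have the same dimensions, so the equation is dimensionally consistent.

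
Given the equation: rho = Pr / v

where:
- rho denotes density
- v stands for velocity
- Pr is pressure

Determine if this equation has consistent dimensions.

No

rho (density) has dimensions [L^-3 M].
v (velocity) has dimensions [L T^-1].
Pr (pressure) has dimensions [L^-1 M T^-2].

Left side: [L^-3 M]
Right side: [L^-2 M T^-1]

The two sides have different dimensions, so the equation is NOT dimensionally consistent.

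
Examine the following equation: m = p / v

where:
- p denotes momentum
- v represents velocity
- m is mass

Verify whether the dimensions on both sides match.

Yes

p (momentum) has dimensions [L M T^-1].
v (velocity) has dimensions [L T^-1].
m (mass) has dimensions [M].

Left side: [M]
Right side: [M]

Both sides have the same dimensions, so the equation is dimensionally consistent.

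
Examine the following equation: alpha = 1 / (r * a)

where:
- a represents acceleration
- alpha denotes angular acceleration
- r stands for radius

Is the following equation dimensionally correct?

No

a (acceleration) has dimensions [L T^-2].
alpha (angular acceleration) has dimensions [T^-2].
r (radius) has dimensions [L].

Left side: [T^-2]
Right side: [L^-2 T^2]

The two sides have different dimensions, so the equation is NOT dimensionally consistent.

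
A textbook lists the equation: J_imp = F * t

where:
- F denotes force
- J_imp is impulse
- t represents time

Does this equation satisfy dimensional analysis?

Yes

F (force) has dimensions [L M T^-2].
J_imp (impulse) has dimensions [L M T^-1].
t (time) has dimensions [T].

Left side: [L M T^-1]
Right side: [L M T^-1]

Both sides have the same dimensions, so the equation is dimensionally consistent.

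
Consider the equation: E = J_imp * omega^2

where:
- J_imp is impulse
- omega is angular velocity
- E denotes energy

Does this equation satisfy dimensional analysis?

No

J_imp (impulse) has dimensions [L M T^-1].
omega (angular velocity) has dimensions [T^-1].
E (energy) has dimensions [L^2 M T^-2].

Left side: [L^2 M T^-2]
Right side: [L M T^-3]

The two sides have different dimensions, so the equation is NOT dimensionally consistent.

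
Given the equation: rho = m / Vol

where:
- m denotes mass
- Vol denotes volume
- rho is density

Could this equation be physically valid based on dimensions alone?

Yes

m (mass) has dimensions [M].
Vol (volume) has dimensions [L^3].
rho (density) has dimensions [L^-3 M].

Left side: [L^-3 M]
Right side: [L^-3 M]

Both sides have the same dimensions, so the equation is dimensionally consistent.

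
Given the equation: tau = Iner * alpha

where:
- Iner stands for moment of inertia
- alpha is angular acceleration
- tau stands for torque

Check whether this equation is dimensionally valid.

Yes

Iner (moment of inertia) has dimensions [L^2 M].
alpha (angular acceleration) has dimensions [T^-2].
tau (torque) has dimensions [L^2 M T^-2].

Left side: [L^2 M T^-2]
Right side: [L^2 M T^-2]

Both sides have the same dimensions, so the equation is dimensionally consistent.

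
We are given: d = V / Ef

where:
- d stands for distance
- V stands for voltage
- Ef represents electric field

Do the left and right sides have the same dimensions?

Yes

d (distance) has dimensions [L].
V (voltage) has dimensions [I^-1 L^2 M T^-3].
Ef (electric field) has dimensions [I^-1 L M T^-3].

Left side: [L]
Right side: [L]

Both sides have the same dimensions, so the equation is dimensionally consistent.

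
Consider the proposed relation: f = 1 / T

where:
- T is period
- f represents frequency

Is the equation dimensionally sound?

Yes

T (period) has dimensions [T].
f (frequency) has dimensions [T^-1].

Left side: [T^-1]
Right side: [T^-1]

Both sides have the same dimensions, so the equation is dimensionally consistent.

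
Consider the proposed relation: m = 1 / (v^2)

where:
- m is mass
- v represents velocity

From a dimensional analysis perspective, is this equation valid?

No

m (mass) has dimensions [M].
v (velocity) has dimensions [L T^-1].

Left side: [M]
Right side: [L^-2 T^2]

The two sides have different dimensions, so the equation is NOT dimensionally consistent.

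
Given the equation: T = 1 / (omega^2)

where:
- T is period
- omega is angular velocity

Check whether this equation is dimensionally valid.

No

T (period) has dimensions [T].
omega (angular velocity) has dimensions [T^-1].

Left side: [T]
Right side: [T^2]

The two sides have different dimensions, so the equation is NOT dimensionally consistent.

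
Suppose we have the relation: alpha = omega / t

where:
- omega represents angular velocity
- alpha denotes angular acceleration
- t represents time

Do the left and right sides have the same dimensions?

Yes

omega (angular velocity) has dimensions [T^-1].
alpha (angular acceleration) has dimensions [T^-2].
t (time) has dimensions [T].

Left side: [T^-2]
Right side: [T^-2]

Both sides have the same dimensions, so the equation is dimensionally consistent.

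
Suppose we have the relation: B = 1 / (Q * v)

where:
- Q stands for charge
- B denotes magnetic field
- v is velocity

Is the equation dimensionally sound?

No

Q (charge) has dimensions [I T].
B (magnetic field) has dimensions [I^-1 M T^-2].
v (velocity) has dimensions [L T^-1].

Left side: [I^-1 M T^-2]
Right side: [I^-1 L^-1]

The two sides have different dimensions, so the equation is NOT dimensionally consistent.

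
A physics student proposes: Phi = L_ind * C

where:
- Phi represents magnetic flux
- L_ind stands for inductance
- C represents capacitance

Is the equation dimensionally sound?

No

Phi (magnetic flux) has dimensions [I^-1 L^2 M T^-2].
L_ind (inductance) has dimensions [I^-2 L^2 M T^-2].
C (capacitance) has dimensions [I^2 L^-2 M^-1 T^4].

Left side: [I^-1 L^2 M T^-2]
Right side: [T^2]

The two sides have different dimensions, so the equation is NOT dimensionally consistent.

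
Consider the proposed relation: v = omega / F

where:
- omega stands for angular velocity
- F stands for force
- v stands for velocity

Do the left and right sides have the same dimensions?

No

omega (angular velocity) has dimensions [T^-1].
F (force) has dimensions [L M T^-2].
v (velocity) has dimensions [L T^-1].

Left side: [L T^-1]
Right side: [L^-1 M^-1 T]

The two sides have different dimensions, so the equation is NOT dimensionally consistent.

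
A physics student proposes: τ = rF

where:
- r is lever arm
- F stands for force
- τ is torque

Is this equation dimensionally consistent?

Yes

r (lever arm) has dimensions [L].
F (force) has dimensions [L M T^-2].
τ (torque) has dimensions [L^2 M T^-2].

Left side: [L^2 M T^-2]
Right side: [L^2 M T^-2]

Both sides have the same dimensions, so the equation is dimensionally consistent.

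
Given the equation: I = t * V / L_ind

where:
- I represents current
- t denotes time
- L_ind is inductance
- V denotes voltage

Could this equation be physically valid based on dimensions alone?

Yes

I (current) has dimensions [I].
t (time) has dimensions [T].
L_ind (inductance) has dimensions [I^-2 L^2 M T^-2].
V (voltage) has dimensions [I^-1 L^2 M T^-3].

Left side: [I]
Right side: [I]

Both sides have the same dimensions, so the equation is dimensionally consistent.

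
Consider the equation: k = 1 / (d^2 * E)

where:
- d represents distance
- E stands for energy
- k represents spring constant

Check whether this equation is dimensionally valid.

No

d (distance) has dimensions [L].
E (energy) has dimensions [L^2 M T^-2].
k (spring constant) has dimensions [M T^-2].

Left side: [M T^-2]
Right side: [L^-4 M^-1 T^2]

The two sides have different dimensions, so the equation is NOT dimensionally consistent.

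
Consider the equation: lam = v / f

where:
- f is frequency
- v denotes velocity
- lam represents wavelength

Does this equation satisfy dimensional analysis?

Yes

f (frequency) has dimensions [T^-1].
v (velocity) has dimensions [L T^-1].
lam (wavelength) has dimensions [L].

Left side: [L]
Right side: [L]

Both sides have the same dimensions, so the equation is dimensionally consistent.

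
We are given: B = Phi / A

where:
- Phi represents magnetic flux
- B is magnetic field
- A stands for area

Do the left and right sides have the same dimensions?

Yes

Phi (magnetic flux) has dimensions [I^-1 L^2 M T^-2].
B (magnetic field) has dimensions [I^-1 M T^-2].
A (area) has dimensions [L^2].

Left side: [I^-1 M T^-2]
Right side: [I^-1 M T^-2]

Both sides have the same dimensions, so the equation is dimensionally consistent.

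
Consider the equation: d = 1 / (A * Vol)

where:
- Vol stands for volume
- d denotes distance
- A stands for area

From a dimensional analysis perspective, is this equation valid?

No

Vol (volume) has dimensions [L^3].
d (distance) has dimensions [L].
A (area) has dimensions [L^2].

Left side: [L]
Right side: [L^-5]

The two sides have different dimensions, so the equation is NOT dimensionally consistent.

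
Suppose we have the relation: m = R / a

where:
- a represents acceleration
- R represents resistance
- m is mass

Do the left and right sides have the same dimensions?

No

a (acceleration) has dimensions [L T^-2].
R (resistance) has dimensions [I^-2 L^2 M T^-3].
m (mass) has dimensions [M].

Left side: [M]
Right side: [I^-2 L M T^-1]

The two sides have different dimensions, so the equation is NOT dimensionally consistent.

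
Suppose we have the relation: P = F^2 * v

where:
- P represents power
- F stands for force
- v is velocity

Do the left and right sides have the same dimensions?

No

P (power) has dimensions [L^2 M T^-3].
F (force) has dimensions [L M T^-2].
v (velocity) has dimensions [L T^-1].

Left side: [L^2 M T^-3]
Right side: [L^3 M^2 T^-5]

The two sides have different dimensions, so the equation is NOT dimensionally consistent.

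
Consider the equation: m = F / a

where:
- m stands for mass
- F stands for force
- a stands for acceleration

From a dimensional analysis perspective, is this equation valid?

Yes

m (mass) has dimensions [M].
F (force) has dimensions [L M T^-2].
a (acceleration) has dimensions [L T^-2].

Left side: [M]
Right side: [M]

Both sides have the same dimensions, so the equation is dimensionally consistent.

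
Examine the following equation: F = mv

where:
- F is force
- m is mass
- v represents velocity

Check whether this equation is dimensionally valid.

No

F (force) has dimensions [L M T^-2].
m (mass) has dimensions [M].
v (velocity) has dimensions [L T^-1].

Left side: [L M T^-2]
Right side: [L M T^-1]

The two sides have different dimensions, so the equation is NOT dimensionally consistent.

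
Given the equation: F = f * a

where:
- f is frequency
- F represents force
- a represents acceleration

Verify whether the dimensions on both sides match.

No

f (frequency) has dimensions [T^-1].
F (force) has dimensions [L M T^-2].
a (acceleration) has dimensions [L T^-2].

Left side: [L M T^-2]
Right side: [L T^-3]

The two sides have different dimensions, so the equation is NOT dimensionally consistent.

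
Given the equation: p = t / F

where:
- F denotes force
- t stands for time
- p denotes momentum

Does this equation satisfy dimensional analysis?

No

F (force) has dimensions [L M T^-2].
t (time) has dimensions [T].
p (momentum) has dimensions [L M T^-1].

Left side: [L M T^-1]
Right side: [L^-1 M^-1 T^3]

The two sides have different dimensions, so the equation is NOT dimensionally consistent.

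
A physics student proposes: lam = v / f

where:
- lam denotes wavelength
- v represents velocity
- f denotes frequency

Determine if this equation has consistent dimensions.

Yes

lam (wavelength) has dimensions [L].
v (velocity) has dimensions [L T^-1].
f (frequency) has dimensions [T^-1].

Left side: [L]
Right side: [L]

Both sides have the same dimensions, so the equation is dimensionally consistent.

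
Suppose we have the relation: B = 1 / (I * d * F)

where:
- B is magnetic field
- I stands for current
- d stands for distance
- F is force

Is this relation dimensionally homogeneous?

No

B (magnetic field) has dimensions [I^-1 M T^-2].
I (current) has dimensions [I].
d (distance) has dimensions [L].
F (force) has dimensions [L M T^-2].

Left side: [I^-1 M T^-2]
Right side: [I^-1 L^-2 M^-1 T^2]

The two sides have different dimensions, so the equation is NOT dimensionally consistent.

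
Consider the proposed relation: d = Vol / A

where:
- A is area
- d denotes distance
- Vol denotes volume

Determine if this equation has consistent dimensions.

Yes

A (area) has dimensions [L^2].
d (distance) has dimensions [L].
Vol (volume) has dimensions [L^3].

Left side: [L]
Right side: [L]

Both sides have the same dimensions, so the equation is dimensionally consistent.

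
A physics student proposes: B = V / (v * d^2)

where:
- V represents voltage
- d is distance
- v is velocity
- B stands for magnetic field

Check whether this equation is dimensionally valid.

No

V (voltage) has dimensions [I^-1 L^2 M T^-3].
d (distance) has dimensions [L].
v (velocity) has dimensions [L T^-1].
B (magnetic field) has dimensions [I^-1 M T^-2].

Left side: [I^-1 M T^-2]
Right side: [I^-1 L^-1 M T^-2]

The two sides have different dimensions, so the equation is NOT dimensionally consistent.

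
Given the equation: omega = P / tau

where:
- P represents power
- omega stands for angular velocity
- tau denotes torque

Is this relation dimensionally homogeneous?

Yes

P (power) has dimensions [L^2 M T^-3].
omega (angular velocity) has dimensions [T^-1].
tau (torque) has dimensions [L^2 M T^-2].

Left side: [T^-1]
Right side: [T^-1]

Both sides have the same dimensions, so the equation is dimensionally consistent.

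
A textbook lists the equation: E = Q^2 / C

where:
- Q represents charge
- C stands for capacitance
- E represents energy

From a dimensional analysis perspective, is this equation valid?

Yes

Q (charge) has dimensions [I T].
C (capacitance) has dimensions [I^2 L^-2 M^-1 T^4].
E (energy) has dimensions [L^2 M T^-2].

Left side: [L^2 M T^-2]
Right side: [L^2 M T^-2]

Both sides have the same dimensions, so the equation is dimensionally consistent.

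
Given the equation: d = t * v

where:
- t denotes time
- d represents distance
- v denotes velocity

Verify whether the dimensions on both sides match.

Yes

t (time) has dimensions [T].
d (distance) has dimensions [L].
v (velocity) has dimensions [L T^-1].

Left side: [L]
Right side: [L]

Both sides have the same dimensions, so the equation is dimensionally consistent.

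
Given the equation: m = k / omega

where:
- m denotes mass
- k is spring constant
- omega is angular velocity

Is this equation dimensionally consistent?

No

m (mass) has dimensions [M].
k (spring constant) has dimensions [M T^-2].
omega (angular velocity) has dimensions [T^-1].

Left side: [M]
Right side: [M T^-1]

The two sides have different dimensions, so the equation is NOT dimensionally consistent.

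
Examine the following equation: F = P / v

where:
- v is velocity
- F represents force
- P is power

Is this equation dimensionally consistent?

Yes

v (velocity) has dimensions [L T^-1].
F (force) has dimensions [L M T^-2].
P (power) has dimensions [L^2 M T^-3].

Left side: [L M T^-2]
Right side: [L M T^-2]

Both sides have the same dimensions, so the equation is dimensionally consistent.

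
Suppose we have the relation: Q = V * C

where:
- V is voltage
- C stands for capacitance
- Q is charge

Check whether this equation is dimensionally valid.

Yes

V (voltage) has dimensions [I^-1 L^2 M T^-3].
C (capacitance) has dimensions [I^2 L^-2 M^-1 T^4].
Q (charge) has dimensions [I T].

Left side: [I T]
Right side: [I T]

Both sides have the same dimensions, so the equation is dimensionally consistent.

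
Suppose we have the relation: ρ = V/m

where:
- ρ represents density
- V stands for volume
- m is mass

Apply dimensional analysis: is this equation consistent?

No

ρ (density) has dimensions [L^-3 M].
V (volume) has dimensions [L^3].
m (mass) has dimensions [M].

Left side: [L^-3 M]
Right side: [L^3 M^-1]

The two sides have different dimensions, so the equation is NOT dimensionally consistent.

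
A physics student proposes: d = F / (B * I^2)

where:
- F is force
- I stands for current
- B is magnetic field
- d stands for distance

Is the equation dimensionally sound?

No

F (force) has dimensions [L M T^-2].
I (current) has dimensions [I].
B (magnetic field) has dimensions [I^-1 M T^-2].
d (distance) has dimensions [L].

Left side: [L]
Right side: [I^-1 L]

The two sides have different dimensions, so the equation is NOT dimensionally consistent.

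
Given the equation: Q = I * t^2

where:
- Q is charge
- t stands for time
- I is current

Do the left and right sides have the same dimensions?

No

Q (charge) has dimensions [I T].
t (time) has dimensions [T].
I (current) has dimensions [I].

Left side: [I T]
Right side: [I T^2]

The two sides have different dimensions, so the equation is NOT dimensionally consistent.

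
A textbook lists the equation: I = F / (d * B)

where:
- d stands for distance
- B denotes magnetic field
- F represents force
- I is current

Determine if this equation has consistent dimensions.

Yes

d (distance) has dimensions [L].
B (magnetic field) has dimensions [I^-1 M T^-2].
F (force) has dimensions [L M T^-2].
I (current) has dimensions [I].

Left side: [I]
Right side: [I]

Both sides have the same dimensions, so the equation is dimensionally consistent.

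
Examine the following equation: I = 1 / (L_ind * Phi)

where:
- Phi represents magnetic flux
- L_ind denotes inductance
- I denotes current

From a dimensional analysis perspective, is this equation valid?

No

Phi (magnetic flux) has dimensions [I^-1 L^2 M T^-2].
L_ind (inductance) has dimensions [I^-2 L^2 M T^-2].
I (current) has dimensions [I].

Left side: [I]
Right side: [I^3 L^-4 M^-2 T^4]

The two sides have different dimensions, so the equation is NOT dimensionally consistent.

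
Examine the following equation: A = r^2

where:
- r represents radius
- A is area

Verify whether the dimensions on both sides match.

Yes

r (radius) has dimensions [L].
A (area) has dimensions [L^2].

Left side: [L^2]
Right side: [L^2]

Both sides have the same dimensions, so the equation is dimensionally consistent.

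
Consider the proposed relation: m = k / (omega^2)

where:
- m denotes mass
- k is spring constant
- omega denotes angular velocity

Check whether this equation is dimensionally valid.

Yes

m (mass) has dimensions [M].
k (spring constant) has dimensions [M T^-2].
omega (angular velocity) has dimensions [T^-1].

Left side: [M]
Right side: [M]

Both sides have the same dimensions, so the equation is dimensionally consistent.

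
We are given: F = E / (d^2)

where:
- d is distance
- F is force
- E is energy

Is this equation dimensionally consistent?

No

d (distance) has dimensions [L].
F (force) has dimensions [L M T^-2].
E (energy) has dimensions [L^2 M T^-2].

Left side: [L M T^-2]
Right side: [M T^-2]

The two sides have different dimensions, so the equation is NOT dimensionally consistent.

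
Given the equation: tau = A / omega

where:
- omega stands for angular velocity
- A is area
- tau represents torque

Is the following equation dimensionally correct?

No

omega (angular velocity) has dimensions [T^-1].
A (area) has dimensions [L^2].
tau (torque) has dimensions [L^2 M T^-2].

Left side: [L^2 M T^-2]
Right side: [L^2 T]

The two sides have different dimensions, so the equation is NOT dimensionally consistent.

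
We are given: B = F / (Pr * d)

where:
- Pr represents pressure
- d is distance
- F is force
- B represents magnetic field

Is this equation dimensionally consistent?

No

Pr (pressure) has dimensions [L^-1 M T^-2].
d (distance) has dimensions [L].
F (force) has dimensions [L M T^-2].
B (magnetic field) has dimensions [I^-1 M T^-2].

Left side: [I^-1 M T^-2]
Right side: [L]

The two sides have different dimensions, so the equation is NOT dimensionally consistent.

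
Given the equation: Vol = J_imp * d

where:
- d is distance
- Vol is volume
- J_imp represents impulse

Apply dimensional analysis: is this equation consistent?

No

d (distance) has dimensions [L].
Vol (volume) has dimensions [L^3].
J_imp (impulse) has dimensions [L M T^-1].

Left side: [L^3]
Right side: [L^2 M T^-1]

The two sides have different dimensions, so the equation is NOT dimensionally consistent.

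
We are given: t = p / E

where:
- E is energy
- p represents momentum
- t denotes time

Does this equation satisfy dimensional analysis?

No

E (energy) has dimensions [L^2 M T^-2].
p (momentum) has dimensions [L M T^-1].
t (time) has dimensions [T].

Left side: [T]
Right side: [L^-1 T]

The two sides have different dimensions, so the equation is NOT dimensionally consistent.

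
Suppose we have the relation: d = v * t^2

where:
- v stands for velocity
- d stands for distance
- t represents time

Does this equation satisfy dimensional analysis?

No

v (velocity) has dimensions [L T^-1].
d (distance) has dimensions [L].
t (time) has dimensions [T].

Left side: [L]
Right side: [L T]

The two sides have different dimensions, so the equation is NOT dimensionally consistent.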